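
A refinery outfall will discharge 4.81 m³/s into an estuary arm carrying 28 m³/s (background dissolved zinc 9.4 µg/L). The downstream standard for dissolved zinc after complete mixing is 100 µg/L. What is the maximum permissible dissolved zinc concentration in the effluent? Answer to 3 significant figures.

At the limit, (Qr·Cr + Qe·Cₑ)/(Qr + Qe) = 100:
Cₑ = (32.81·100 − 28.00·9.400) / 4.810 = 627.4 µg/L.

627 µg/L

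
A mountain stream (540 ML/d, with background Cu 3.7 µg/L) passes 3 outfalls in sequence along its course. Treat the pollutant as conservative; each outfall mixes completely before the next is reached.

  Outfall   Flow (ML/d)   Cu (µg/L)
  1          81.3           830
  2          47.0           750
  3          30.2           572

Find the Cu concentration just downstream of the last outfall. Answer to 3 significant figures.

After outfall 1: Q = 540.0 + 81.30 = 621.3 ML/d; C = (540.0·3.700 + 81.30·830.0)/621.3 = 111.8 µg/L.
After outfall 2: Q = 621.3 + 47.00 = 668.3 ML/d; C = (621.3·111.8 + 47.00·750.0)/668.3 = 156.7 µg/L.
After outfall 3: Q = 668.3 + 30.20 = 698.5 ML/d; C = (668.3·156.7 + 30.20·572.0)/698.5 = 174.7 µg/L.

175 µg/L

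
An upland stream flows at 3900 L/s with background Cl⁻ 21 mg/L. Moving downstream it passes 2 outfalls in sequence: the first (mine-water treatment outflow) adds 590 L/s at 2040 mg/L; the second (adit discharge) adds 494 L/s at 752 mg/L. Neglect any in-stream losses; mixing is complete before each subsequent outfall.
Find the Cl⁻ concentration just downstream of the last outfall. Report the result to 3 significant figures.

Outfall 1: combined Q = 4490 L/s; C = (3900·21.00 + 590.0·2040)/4490 = 286.3 mg/L.
Outfall 2: combined Q = 4984 L/s; C = (4490·286.3 + 494.0·752.0)/4984 = 332.5 mg/L.

332 mg/L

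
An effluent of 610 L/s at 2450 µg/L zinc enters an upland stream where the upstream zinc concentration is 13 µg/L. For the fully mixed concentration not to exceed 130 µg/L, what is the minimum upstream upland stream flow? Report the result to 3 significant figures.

Set C_mix = 130: (Q·13.00 + 610.0·2450) / (Q + 610.0) = 130
→ Q = 610.0·(2450 − 130)/(130 − 13.00) = 12100 L/s.

12100 L/s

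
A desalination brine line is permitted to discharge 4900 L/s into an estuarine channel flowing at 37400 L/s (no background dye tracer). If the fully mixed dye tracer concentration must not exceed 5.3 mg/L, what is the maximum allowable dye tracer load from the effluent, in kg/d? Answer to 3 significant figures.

Mass balance at the limit: 37400·0 + 4900·Cₑ = 42300·5.3 → Cₑ = 45.75 mg/L.
4900 L/s = 4.900 m³/s. Load = 4.900 m³/s × 45.75 g/m³ × 86 400 s/d = 19370 kg/d.

19400 kg/d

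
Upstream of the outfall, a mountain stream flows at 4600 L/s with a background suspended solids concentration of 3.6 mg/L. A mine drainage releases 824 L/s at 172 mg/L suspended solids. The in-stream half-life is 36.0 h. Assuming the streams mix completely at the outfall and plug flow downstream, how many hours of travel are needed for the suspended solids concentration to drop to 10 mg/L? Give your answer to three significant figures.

55.6 h

Flow-weighted average: C = (4600·3.600 + 824.0·172.0) / 5424 = 158300/5424 = 29.18 mg/L.
Half-life 36.0 h → k = ln 2 / 36.0 = 0.01925 h⁻¹ = 0.4621 d⁻¹.
29.18·exp(−k·t) = 10 → t = ln(29.18/10)/k = 200200 s = 55.62 h.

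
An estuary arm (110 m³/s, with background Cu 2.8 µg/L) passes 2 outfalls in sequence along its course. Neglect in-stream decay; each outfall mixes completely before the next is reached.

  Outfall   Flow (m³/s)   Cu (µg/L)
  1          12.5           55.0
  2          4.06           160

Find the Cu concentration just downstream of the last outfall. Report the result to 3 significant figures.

After outfall 1: Q = 110.0 + 12.50 = 122.5 m³/s; C = (110.0·2.800 + 12.50·55.00)/122.5 = 8.127 µg/L.
After outfall 2: Q = 122.5 + 4.060 = 126.6 m³/s; C = (122.5·8.127 + 4.060·160.0)/126.6 = 13.00 µg/L.

13.0 µg/L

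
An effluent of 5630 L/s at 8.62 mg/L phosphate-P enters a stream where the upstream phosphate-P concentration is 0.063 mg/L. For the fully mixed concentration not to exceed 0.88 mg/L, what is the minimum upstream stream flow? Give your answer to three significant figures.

Set C_mix = 0.88: (Q·0.06300 + 5630·8.620) / (Q + 5630) = 0.88
→ Q = 5630·(8.620 − 0.88)/(0.88 − 0.06300) = 53340 L/s.

53300 L/s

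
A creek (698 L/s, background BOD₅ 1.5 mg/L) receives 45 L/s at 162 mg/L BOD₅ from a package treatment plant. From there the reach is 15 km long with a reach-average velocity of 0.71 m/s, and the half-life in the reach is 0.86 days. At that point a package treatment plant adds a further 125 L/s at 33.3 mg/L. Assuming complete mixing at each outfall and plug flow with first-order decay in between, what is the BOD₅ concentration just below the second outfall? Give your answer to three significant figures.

Flow-weighted average: C = (698.0·1.500 + 45.00·162.0) / 743.0 = 8337/743.0 = 11.22 mg/L; combined flow 743.0 L/s.
Travel time t = 15·1000 / 0.71 = 21130 s = 5.869 h.
Half-life 0.86 d → k = ln 2 / 0.86 = 0.8060 d⁻¹.
Decay over the reach: 11.22·exp(−kt) = 11.22·0.8211 = 9.214 mg/L.
Second outfall: C = (743.0·9.214 + 125.0·33.30)/868.0 = 12.68 mg/L.

12.7 mg/L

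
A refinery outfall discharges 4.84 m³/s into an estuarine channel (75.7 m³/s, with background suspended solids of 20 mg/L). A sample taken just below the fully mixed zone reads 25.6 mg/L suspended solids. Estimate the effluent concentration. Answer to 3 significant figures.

113 mg/L

Mass balance: 75.70·20.00 + 4.840·Cₑ = 80.54·25.60
→ Cₑ = (80.54·25.60 − 75.70·20.00) / 4.840 = 113.2 mg/L.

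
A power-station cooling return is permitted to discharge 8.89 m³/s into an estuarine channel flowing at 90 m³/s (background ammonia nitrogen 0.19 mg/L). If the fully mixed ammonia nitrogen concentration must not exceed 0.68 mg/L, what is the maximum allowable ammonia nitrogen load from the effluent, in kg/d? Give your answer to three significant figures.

Mass balance at the limit: 90.00·0.1900 + 8.890·Cₑ = 98.89·0.68 → Cₑ = 5.641 mg/L.
Load = 8.890 m³/s × 5.641 g/m³ × 86 400 s/d = 4333 kg/d.

4330 kg/d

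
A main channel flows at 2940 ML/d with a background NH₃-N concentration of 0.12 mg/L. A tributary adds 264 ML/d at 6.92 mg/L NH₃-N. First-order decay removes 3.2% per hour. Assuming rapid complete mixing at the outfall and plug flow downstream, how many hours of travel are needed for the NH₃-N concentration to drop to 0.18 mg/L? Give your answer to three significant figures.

After mixing, C = (2940·0.1200 + 264.0·6.920) / 3204 = 2180/3204 = 0.6803 mg/L.
3.2%/h lost → k = −ln(1 − 0.032) = 0.03252 h⁻¹.
0.6803·exp(−k·t) = 0.18 → t = ln(0.6803/0.18)/k = 147200 s = 40.88 h.

40.9 h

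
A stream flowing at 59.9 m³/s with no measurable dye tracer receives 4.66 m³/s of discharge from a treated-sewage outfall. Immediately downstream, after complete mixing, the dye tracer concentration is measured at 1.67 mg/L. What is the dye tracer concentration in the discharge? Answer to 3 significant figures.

Mass balance: 59.90·0 + 4.660·Cₑ = 64.56·1.670
→ Cₑ = (64.56·1.670 − 59.90·0) / 4.660 = 23.14 mg/L.

23.1 mg/L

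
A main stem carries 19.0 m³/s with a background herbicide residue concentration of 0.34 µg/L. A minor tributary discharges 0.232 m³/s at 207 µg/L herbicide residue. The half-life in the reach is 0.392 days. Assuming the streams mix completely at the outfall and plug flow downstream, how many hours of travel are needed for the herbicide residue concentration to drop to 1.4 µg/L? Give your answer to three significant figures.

9.57 h

Mixed concentration C = ΣQC/ΣQ = (19.00·0.3400 + 0.2320·207.0) / 19.23 = 54.48/19.23 = 2.833 µg/L.
Half-life 0.392 d → k = ln 2 / 0.392 = 1.768 d⁻¹.
2.833·exp(−k·t) = 1.4 → t = ln(2.833/1.4)/k = 34440 s = 9.567 h.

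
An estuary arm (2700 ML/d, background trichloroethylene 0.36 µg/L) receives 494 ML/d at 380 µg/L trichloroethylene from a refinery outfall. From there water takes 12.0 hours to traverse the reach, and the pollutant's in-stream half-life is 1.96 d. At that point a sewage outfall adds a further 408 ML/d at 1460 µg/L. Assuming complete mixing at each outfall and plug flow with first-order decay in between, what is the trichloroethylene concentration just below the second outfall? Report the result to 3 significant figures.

Mass balance: C = (2700·0.3600 + 494.0·380.0) / 3194 = 188700/3194 = 59.08 µg/L; combined flow 3194 ML/d.
Half-life 1.96 d → k = ln 2 / 1.96 = 0.3536 d⁻¹.
Applying C = C₀e^(−kt): 59.08 × 0.8379 = 49.50 µg/L.
At the second outfall, C = (3194·49.50 + 408.0·1460) / (3194 + 408.0) = 209.3 µg/L.

209 µg/L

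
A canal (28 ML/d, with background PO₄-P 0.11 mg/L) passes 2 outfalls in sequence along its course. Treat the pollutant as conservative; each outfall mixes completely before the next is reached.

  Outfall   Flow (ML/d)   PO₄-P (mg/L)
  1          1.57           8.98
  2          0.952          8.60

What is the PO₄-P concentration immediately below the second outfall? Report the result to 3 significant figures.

After outfall 1: Q = 28.00 + 1.570 = 29.57 ML/d; C = (28.00·0.1100 + 1.570·8.980)/29.57 = 0.5809 mg/L.
After outfall 2: Q = 29.57 + 0.9520 = 30.52 ML/d; C = (29.57·0.5809 + 0.9520·8.600)/30.52 = 0.8311 mg/L.

0.831 mg/L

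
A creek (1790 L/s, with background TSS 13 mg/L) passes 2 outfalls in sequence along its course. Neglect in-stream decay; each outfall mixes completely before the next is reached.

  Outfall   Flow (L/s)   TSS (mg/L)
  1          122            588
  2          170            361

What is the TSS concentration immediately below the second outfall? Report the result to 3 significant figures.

75.1 mg/L

Below outfall 1: Q → 1912 L/s, C = (1790·13.00 + 122.0·588.0)/1912 = 49.69 mg/L.
Below outfall 2: Q → 2082 L/s, C = (1912·49.69 + 170.0·361.0)/2082 = 75.11 mg/L.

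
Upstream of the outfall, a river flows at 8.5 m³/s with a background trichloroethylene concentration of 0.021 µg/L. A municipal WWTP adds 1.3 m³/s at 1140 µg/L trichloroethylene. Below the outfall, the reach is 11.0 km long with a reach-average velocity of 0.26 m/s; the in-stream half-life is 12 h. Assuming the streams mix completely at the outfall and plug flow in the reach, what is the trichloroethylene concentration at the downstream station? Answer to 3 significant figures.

76.7 µg/L

Flow-weighted average: C = (8.500·0.02100 + 1.300·1140) / 9.800 = 1482/9.800 = 151.2 µg/L.
Travel time t = 11.0·1000 / 0.26 = 42310 s = 11.75 h.
Half-life 12 h → k = ln 2 / 12 = 0.05776 h⁻¹ = 1.386 d⁻¹.
After decay, C = 151.2 × e^(−kt) = 151.2 × 0.5072 = 76.71 µg/L.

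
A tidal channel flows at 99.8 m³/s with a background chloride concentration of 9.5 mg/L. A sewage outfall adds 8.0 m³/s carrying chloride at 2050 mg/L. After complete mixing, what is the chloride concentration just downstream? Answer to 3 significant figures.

Mixed concentration C = ΣQC/ΣQ = (99.80·9.500 + 8.000·2050) / 107.8 = 17350/107.8 = 160.9 mg/L.

161 mg/L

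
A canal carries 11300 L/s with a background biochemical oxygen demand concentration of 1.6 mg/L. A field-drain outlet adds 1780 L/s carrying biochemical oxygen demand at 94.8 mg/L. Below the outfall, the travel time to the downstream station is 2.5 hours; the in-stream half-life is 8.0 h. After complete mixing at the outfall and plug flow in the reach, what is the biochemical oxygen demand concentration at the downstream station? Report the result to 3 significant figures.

Conservation of mass: C = (11300·1.600 + 1780·94.80) / 13080 = 186800/13080 = 14.28 mg/L.
Half-life 8.0 h → k = ln 2 / 8.0 = 0.08664 h⁻¹ = 2.079 d⁻¹.
Decay over the reach: 14.28·exp(−kt) = 14.28·0.8052 = 11.50 mg/L.

11.5 mg/L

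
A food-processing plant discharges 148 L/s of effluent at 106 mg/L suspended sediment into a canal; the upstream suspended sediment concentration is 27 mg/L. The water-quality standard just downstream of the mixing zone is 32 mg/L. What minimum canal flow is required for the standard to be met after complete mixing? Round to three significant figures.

Set C_mix = 32: (Q·27.00 + 148.0·106.0) / (Q + 148.0) = 32
→ Q = 148.0·(106.0 − 32)/(32 − 27.00) = 2190 L/s.

2190 L/s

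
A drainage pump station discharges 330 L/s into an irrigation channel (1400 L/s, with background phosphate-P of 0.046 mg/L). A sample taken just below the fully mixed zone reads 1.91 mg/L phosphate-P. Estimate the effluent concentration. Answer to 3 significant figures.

9.82 mg/L

Mass balance: 1400·0.04600 + 330.0·Cₑ = 1730·1.910
→ Cₑ = (1730·1.910 − 1400·0.04600) / 330.0 = 9.818 mg/L.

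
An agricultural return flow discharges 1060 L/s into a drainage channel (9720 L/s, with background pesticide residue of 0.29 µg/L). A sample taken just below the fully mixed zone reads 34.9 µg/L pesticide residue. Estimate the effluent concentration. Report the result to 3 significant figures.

352 µg/L

Mass balance: 9720·0.2900 + 1060·Cₑ = 10780·34.90
→ Cₑ = (10780·34.90 − 9720·0.2900) / 1060 = 352.3 µg/L.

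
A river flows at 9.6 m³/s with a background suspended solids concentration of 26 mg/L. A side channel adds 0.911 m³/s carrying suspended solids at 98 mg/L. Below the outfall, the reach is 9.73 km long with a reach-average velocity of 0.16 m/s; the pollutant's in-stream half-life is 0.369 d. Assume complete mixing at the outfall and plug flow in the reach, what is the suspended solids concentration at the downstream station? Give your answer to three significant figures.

Conservation of mass: C = (9.600·26.00 + 0.9110·98.00) / 10.51 = 338.9/10.51 = 32.24 mg/L.
Travel time t = 9.73·1000 / 0.16 = 60810 s = 16.89 h.
Half-life 0.369 d → k = ln 2 / 0.369 = 1.878 d⁻¹.
Decay over the reach: 32.24·exp(−kt) = 32.24·0.2666 = 8.594 mg/L.

8.59 mg/L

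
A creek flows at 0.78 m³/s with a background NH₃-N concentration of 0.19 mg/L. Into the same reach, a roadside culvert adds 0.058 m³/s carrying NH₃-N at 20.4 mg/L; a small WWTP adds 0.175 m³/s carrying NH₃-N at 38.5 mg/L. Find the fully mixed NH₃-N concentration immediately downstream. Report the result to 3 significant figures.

Mass balance: C = (0.7800·0.1900 + 0.05800·20.40 + 0.1750·38.50) / 1.013 = 8.069/1.013 = 7.965 mg/L.

7.97 mg/L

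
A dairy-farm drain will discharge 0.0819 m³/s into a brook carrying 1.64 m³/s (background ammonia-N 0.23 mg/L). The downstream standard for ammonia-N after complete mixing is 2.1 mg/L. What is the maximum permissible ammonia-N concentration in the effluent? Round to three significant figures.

39.5 mg/L

At the limit, (Qr·Cr + Qe·Cₑ)/(Qr + Qe) = 2.1:
Cₑ = (1.722·2.1 − 1.640·0.2300) / 0.08190 = 39.55 mg/L.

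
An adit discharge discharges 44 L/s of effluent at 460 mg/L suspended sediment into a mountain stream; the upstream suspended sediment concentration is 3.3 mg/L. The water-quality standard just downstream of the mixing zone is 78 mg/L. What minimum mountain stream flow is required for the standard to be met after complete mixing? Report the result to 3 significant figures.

Set C_mix = 78: (Q·3.300 + 44.00·460.0) / (Q + 44.00) = 78
→ Q = 44.00·(460.0 − 78)/(78 − 3.300) = 225.0 L/s.

225 L/s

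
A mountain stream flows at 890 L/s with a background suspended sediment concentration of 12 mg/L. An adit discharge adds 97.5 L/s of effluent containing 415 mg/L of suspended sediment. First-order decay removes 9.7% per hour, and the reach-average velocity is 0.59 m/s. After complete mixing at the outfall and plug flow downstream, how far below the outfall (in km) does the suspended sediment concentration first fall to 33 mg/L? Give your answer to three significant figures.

9.38 km

Mass balance: C = (890.0·12.00 + 97.50·415.0) / 987.5 = 51140/987.5 = 51.79 mg/L.
9.7%/h lost → k = −ln(1 − 0.097) = 0.1020 h⁻¹.
Set 51.79·exp(−k·t) = 33 → t = ln(51.79/33)/k = 15900 s = 4.417 h.
Distance = v·t = 0.59·15900 = 9382 m = 9.382 km.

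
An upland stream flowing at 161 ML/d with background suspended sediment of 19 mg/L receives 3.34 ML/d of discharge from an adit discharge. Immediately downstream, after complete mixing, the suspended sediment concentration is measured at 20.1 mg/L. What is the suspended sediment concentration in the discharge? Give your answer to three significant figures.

Mass balance: 161.0·19.00 + 3.340·Cₑ = 164.3·20.10
→ Cₑ = (164.3·20.10 − 161.0·19.00) / 3.340 = 73.12 mg/L.

73.1 mg/L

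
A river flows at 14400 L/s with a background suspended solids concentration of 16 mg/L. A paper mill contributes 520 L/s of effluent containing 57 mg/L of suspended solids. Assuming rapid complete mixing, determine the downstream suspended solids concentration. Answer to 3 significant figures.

17.4 mg/L

Flow-weighted average: C = (14400·16.00 + 520.0·57.00) / 14920 = 260000/14920 = 17.43 mg/L.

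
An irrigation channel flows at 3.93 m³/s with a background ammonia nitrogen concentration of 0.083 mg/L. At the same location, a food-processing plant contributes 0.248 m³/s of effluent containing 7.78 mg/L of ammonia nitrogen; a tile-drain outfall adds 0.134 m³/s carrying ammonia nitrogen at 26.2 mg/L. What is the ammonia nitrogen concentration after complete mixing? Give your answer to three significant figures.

Mass balance: C = (3.930·0.08300 + 0.2480·7.780 + 0.1340·26.20) / 4.312 = 5.766/4.312 = 1.337 mg/L.

1.34 mg/L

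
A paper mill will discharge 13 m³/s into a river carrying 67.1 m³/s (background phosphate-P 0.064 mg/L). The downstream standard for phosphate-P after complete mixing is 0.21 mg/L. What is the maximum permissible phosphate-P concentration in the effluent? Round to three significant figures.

At the limit, (Qr·Cr + Qe·Cₑ)/(Qr + Qe) = 0.21:
Cₑ = (80.10·0.21 − 67.10·0.06400) / 13.00 = 0.9636 mg/L.

0.964 mg/L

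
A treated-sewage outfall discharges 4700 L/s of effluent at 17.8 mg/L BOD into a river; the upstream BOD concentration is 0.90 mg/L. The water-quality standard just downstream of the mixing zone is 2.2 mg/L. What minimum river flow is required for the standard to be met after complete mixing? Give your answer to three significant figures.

Set C_mix = 2.2: (Q·0.9000 + 4700·17.80) / (Q + 4700) = 2.2
→ Q = 4700·(17.80 − 2.2)/(2.2 − 0.9000) = 56400 L/s.

56400 L/s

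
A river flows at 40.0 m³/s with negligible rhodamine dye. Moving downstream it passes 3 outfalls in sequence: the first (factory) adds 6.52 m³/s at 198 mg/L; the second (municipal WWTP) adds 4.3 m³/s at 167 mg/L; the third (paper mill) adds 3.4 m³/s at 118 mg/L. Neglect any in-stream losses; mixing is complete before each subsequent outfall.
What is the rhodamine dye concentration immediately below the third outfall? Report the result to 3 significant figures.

Below outfall 1: Q → 46.52 m³/s, C = (40.00·0 + 6.520·198.0)/46.52 = 27.75 mg/L.
Below outfall 2: Q → 50.82 m³/s, C = (46.52·27.75 + 4.300·167.0)/50.82 = 39.53 mg/L.
Below outfall 3: Q → 54.22 m³/s, C = (50.82·39.53 + 3.400·118.0)/54.22 = 44.45 mg/L.

44.5 mg/L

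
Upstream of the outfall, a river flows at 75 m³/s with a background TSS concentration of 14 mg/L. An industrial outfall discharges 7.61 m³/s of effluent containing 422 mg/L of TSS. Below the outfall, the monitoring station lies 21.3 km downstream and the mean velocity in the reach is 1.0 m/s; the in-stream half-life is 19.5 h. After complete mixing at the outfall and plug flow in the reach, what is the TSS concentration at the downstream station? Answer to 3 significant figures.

41.8 mg/L

Mixed concentration C = ΣQC/ΣQ = (75.00·14.00 + 7.610·422.0) / 82.61 = 4261/82.61 = 51.58 mg/L.
Travel time t = 21.3·1000 / 1.0 = 21300 s = 5.917 h.
Half-life 19.5 h → k = ln 2 / 19.5 = 0.03555 h⁻¹ = 0.8531 d⁻¹.
After decay, C = 51.58 × e^(−kt) = 51.58 × 0.8103 = 41.80 mg/L.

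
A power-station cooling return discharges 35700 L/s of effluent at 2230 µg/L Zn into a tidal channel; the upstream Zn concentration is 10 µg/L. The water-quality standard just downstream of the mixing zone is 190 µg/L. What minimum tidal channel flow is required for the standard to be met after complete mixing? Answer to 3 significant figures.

Set C_mix = 190: (Q·10.00 + 35700·2230) / (Q + 35700) = 190
→ Q = 35700·(2230 − 190)/(190 − 10.00) = 404600 L/s.

405000 L/s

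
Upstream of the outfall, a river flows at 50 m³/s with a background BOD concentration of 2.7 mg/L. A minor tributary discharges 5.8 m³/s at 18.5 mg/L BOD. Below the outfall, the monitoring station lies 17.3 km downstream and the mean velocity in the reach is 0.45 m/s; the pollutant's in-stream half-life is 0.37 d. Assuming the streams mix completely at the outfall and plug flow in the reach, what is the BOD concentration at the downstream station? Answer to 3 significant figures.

1.89 mg/L

Conservation of mass: C = (50.00·2.700 + 5.800·18.50) / 55.80 = 242.3/55.80 = 4.342 mg/L.
Travel time t = 17.3·1000 / 0.45 = 38440 s = 10.68 h.
Half-life 0.37 d → k = ln 2 / 0.37 = 1.873 d⁻¹.
After decay, C = 4.342 × e^(−kt) = 4.342 × 0.4345 = 1.887 mg/L.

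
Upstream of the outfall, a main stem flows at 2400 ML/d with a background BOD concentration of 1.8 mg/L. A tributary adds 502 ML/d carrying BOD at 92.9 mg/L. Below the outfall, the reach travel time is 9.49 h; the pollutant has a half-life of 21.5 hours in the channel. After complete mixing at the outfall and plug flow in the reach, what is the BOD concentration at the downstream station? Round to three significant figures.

12.9 mg/L

Flow-weighted average: C = (2400·1.800 + 502.0·92.90) / 2902 = 50960/2902 = 17.56 mg/L.
Half-life 21.5 h → k = ln 2 / 21.5 = 0.03224 h⁻¹ = 0.7737 d⁻¹.
After decay, C = 17.56 × e^(−kt) = 17.56 × 0.7364 = 12.93 mg/L.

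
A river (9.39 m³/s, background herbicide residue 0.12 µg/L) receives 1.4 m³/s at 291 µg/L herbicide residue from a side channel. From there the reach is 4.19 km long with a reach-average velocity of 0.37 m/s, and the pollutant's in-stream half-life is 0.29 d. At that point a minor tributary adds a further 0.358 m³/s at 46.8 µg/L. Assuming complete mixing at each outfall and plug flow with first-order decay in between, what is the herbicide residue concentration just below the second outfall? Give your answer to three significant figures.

28.3 µg/L

Mixed concentration C = ΣQC/ΣQ = (9.390·0.1200 + 1.400·291.0) / 10.79 = 408.5/10.79 = 37.86 µg/L; combined flow 10.79 m³/s.
Travel time t = 4.19·1000 / 0.37 = 11320 s = 3.146 h.
Half-life 0.29 d → k = ln 2 / 0.29 = 2.390 d⁻¹.
Applying C = C₀e^(−kt): 37.86 × 0.7310 = 27.68 µg/L.
Second outfall: C = (10.79·27.68 + 0.3580·46.80)/11.15 = 28.29 µg/L.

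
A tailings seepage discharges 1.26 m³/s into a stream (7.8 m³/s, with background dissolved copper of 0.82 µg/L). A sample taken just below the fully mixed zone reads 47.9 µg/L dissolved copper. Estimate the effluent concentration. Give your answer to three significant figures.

339 µg/L

Mass balance: 7.800·0.8200 + 1.260·Cₑ = 9.060·47.90
→ Cₑ = (9.060·47.90 − 7.800·0.8200) / 1.260 = 339.3 µg/L.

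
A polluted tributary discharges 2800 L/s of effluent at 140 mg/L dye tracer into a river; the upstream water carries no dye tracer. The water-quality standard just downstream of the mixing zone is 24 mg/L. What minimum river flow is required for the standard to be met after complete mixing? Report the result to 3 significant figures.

Set C_mix = 24: (Q·0 + 2800·140.0) / (Q + 2800) = 24
→ Q = 2800·(140.0 − 24)/(24 − 0) = 13530 L/s.

13500 L/s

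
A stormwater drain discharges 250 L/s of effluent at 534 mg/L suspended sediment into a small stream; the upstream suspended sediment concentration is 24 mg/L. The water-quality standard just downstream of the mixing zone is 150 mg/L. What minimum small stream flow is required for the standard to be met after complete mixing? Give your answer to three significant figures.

Set C_mix = 150: (Q·24.00 + 250.0·534.0) / (Q + 250.0) = 150
→ Q = 250.0·(534.0 − 150)/(150 − 24.00) = 761.9 L/s.

762 L/s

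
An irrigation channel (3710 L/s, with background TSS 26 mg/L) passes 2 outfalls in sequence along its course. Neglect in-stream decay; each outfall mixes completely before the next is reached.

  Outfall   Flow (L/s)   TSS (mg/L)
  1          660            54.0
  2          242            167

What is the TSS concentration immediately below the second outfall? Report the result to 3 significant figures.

37.4 mg/L

After outfall 1: Q = 3710 + 660.0 = 4370 L/s; C = (3710·26.00 + 660.0·54.00)/4370 = 30.23 mg/L.
After outfall 2: Q = 4370 + 242.0 = 4612 L/s; C = (4370·30.23 + 242.0·167.0)/4612 = 37.41 mg/L.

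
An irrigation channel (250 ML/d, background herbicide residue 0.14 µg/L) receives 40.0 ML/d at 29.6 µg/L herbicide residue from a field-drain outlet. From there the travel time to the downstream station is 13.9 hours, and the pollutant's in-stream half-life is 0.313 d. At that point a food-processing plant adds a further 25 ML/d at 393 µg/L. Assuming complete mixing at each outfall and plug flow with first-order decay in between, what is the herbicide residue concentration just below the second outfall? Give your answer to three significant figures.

After mixing, C = (250.0·0.1400 + 40.00·29.60) / 290.0 = 1219/290.0 = 4.203 µg/L; combined flow 290.0 ML/d.
Half-life 0.313 d → k = ln 2 / 0.313 = 2.215 d⁻¹.
Decay over the reach: 4.203·exp(−kt) = 4.203·0.2773 = 1.166 µg/L.
At the second outfall, C = (290.0·1.166 + 25.00·393.0) / (290.0 + 25.00) = 32.26 µg/L.

32.3 µg/L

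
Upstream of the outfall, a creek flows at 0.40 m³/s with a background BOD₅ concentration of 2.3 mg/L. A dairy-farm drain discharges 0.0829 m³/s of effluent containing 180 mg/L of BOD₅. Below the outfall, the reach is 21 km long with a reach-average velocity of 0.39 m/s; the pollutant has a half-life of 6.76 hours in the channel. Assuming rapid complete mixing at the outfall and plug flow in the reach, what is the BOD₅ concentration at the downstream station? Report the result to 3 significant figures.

7.08 mg/L

Mixed concentration C = ΣQC/ΣQ = (0.4000·2.300 + 0.08290·180.0) / 0.4829 = 15.84/0.4829 = 32.81 mg/L.
Travel time t = 21·1000 / 0.39 = 53850 s = 14.96 h.
Half-life 6.76 h → k = ln 2 / 6.76 = 0.1025 h⁻¹ = 2.461 d⁻¹.
After decay, C = 32.81 × e^(−kt) = 32.81 × 0.2157 = 7.078 mg/L.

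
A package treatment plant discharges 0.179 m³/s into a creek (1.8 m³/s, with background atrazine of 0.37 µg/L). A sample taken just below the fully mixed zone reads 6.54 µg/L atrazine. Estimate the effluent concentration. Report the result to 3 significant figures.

Mass balance: 1.800·0.3700 + 0.1790·Cₑ = 1.979·6.540
→ Cₑ = (1.979·6.540 − 1.800·0.3700) / 0.1790 = 68.58 µg/L.

68.6 µg/L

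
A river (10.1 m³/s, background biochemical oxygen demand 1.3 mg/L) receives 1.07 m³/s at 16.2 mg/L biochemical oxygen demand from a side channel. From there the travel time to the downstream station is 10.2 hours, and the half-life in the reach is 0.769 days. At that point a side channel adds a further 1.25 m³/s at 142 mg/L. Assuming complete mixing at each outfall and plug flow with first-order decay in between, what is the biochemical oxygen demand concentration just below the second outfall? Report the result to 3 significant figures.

16.0 mg/L

After mixing, C = (10.10·1.300 + 1.070·16.20) / 11.17 = 30.46/11.17 = 2.727 mg/L; combined flow 11.17 m³/s.
Half-life 0.769 d → k = ln 2 / 0.769 = 0.9014 d⁻¹.
First-order decay: C = 2.727·exp(−k·t) = 2.727·0.6818 = 1.859 mg/L.
Second outfall: C = (11.17·1.859 + 1.250·142.0)/12.42 = 15.96 mg/L.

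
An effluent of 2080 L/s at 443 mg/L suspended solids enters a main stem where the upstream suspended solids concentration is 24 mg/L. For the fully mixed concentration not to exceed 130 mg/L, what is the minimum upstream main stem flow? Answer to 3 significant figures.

Set C_mix = 130: (Q·24.00 + 2080·443.0) / (Q + 2080) = 130
→ Q = 2080·(443.0 − 130)/(130 − 24.00) = 6142 L/s.

6140 L/s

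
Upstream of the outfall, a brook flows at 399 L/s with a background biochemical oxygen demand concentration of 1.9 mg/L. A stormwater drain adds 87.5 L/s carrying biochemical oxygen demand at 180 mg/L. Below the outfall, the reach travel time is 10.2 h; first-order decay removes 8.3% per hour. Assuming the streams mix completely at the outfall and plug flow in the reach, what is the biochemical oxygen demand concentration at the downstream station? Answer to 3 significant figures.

After mixing, C = (399.0·1.900 + 87.50·180.0) / 486.5 = 16510/486.5 = 33.93 mg/L.
8.3%/h lost → k = −ln(1 − 0.083) = 0.08665 h⁻¹.
After decay, C = 33.93 × e^(−kt) = 33.93 × 0.4132 = 14.02 mg/L.

14.0 mg/L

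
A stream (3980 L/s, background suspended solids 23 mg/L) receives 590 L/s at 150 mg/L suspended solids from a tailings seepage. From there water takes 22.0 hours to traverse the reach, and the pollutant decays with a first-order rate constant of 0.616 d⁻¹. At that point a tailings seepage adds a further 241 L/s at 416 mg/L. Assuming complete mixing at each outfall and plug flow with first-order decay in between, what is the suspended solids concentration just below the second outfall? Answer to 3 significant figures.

Conservation of mass: C = (3980·23.00 + 590.0·150.0) / 4570 = 180000/4570 = 39.40 mg/L; combined flow 4570 L/s.
After decay, C = 39.40 × e^(−kt) = 39.40 × 0.5685 = 22.40 mg/L.
Second outfall: C = (4570·22.40 + 241.0·416.0)/4811 = 42.12 mg/L.

42.1 mg/L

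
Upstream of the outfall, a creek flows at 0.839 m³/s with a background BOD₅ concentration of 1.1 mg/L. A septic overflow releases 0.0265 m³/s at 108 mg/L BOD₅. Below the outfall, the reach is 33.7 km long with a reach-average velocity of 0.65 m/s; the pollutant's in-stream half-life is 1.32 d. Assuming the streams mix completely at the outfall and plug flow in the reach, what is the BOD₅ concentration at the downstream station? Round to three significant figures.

3.19 mg/L

Mixed concentration C = ΣQC/ΣQ = (0.8390·1.100 + 0.02650·108.0) / 0.8655 = 3.785/0.8655 = 4.373 mg/L.
Travel time t = 33.7·1000 / 0.65 = 51850 s = 14.40 h.
Half-life 1.32 d → k = ln 2 / 1.32 = 0.5251 d⁻¹.
After decay, C = 4.373 × e^(−kt) = 4.373 × 0.7297 = 3.191 mg/L.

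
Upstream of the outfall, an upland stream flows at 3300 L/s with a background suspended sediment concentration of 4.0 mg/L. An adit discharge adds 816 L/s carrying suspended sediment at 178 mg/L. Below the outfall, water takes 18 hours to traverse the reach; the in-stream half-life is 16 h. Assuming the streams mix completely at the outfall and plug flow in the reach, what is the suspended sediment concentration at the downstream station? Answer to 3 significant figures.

17.7 mg/L

After mixing, C = (3300·4.000 + 816.0·178.0) / 4116 = 158400/4116 = 38.50 mg/L.
Half-life 16 h → k = ln 2 / 16 = 0.04332 h⁻¹ = 1.040 d⁻¹.
First-order decay: C = 38.50·exp(−k·t) = 38.50·0.4585 = 17.65 mg/L.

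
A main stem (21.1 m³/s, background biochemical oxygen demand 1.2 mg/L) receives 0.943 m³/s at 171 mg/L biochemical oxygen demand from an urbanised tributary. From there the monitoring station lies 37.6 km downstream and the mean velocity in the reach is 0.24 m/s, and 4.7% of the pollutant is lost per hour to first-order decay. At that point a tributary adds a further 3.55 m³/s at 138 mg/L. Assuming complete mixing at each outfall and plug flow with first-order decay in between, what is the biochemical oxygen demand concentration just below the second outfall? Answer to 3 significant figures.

Mass balance: C = (21.10·1.200 + 0.9430·171.0) / 22.04 = 186.6/22.04 = 8.464 mg/L; combined flow 22.04 m³/s.
Travel time t = 37.6·1000 / 0.24 = 156700 s = 43.52 h.
4.7%/h lost → k = −ln(1 − 0.047) = 0.04814 h⁻¹.
Decay over the reach: 8.464·exp(−kt) = 8.464·0.1231 = 1.042 mg/L.
At the second outfall, C = (22.04·1.042 + 3.550·138.0) / (22.04 + 3.550) = 20.04 mg/L.

20.0 mg/L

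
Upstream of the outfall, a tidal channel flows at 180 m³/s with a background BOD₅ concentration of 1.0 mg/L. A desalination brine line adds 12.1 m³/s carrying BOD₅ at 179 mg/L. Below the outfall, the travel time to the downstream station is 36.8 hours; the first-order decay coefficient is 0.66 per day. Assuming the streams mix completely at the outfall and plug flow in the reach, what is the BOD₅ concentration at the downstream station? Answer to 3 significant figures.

4.44 mg/L

Flow-weighted average: C = (180.0·1.000 + 12.10·179.0) / 192.1 = 2346/192.1 = 12.21 mg/L.
First-order decay: C = 12.21·exp(−k·t) = 12.21·0.3635 = 4.439 mg/L.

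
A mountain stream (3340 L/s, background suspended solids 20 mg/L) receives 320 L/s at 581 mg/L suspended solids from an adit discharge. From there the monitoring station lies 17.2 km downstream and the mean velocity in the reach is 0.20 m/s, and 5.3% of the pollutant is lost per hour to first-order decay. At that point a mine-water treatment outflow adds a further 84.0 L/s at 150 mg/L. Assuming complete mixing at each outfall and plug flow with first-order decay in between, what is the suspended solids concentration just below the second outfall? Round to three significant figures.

Flow-weighted average: C = (3340·20.00 + 320.0·581.0) / 3660 = 252700/3660 = 69.05 mg/L; combined flow 3660 L/s.
Travel time t = 17.2·1000 / 0.20 = 86000 s = 23.89 h.
5.3%/h lost → k = −ln(1 − 0.053) = 0.05446 h⁻¹.
After decay, C = 69.05 × e^(−kt) = 69.05 × 0.2723 = 18.80 mg/L.
Second outfall: C = (3660·18.80 + 84.00·150.0)/3744 = 21.74 mg/L.

21.7 mg/L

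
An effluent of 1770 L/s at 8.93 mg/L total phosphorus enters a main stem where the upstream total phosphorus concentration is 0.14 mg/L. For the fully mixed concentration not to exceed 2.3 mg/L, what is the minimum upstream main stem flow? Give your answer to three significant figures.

Set C_mix = 2.3: (Q·0.1400 + 1770·8.930) / (Q + 1770) = 2.3
→ Q = 1770·(8.930 − 2.3)/(2.3 − 0.1400) = 5433 L/s.

5430 L/s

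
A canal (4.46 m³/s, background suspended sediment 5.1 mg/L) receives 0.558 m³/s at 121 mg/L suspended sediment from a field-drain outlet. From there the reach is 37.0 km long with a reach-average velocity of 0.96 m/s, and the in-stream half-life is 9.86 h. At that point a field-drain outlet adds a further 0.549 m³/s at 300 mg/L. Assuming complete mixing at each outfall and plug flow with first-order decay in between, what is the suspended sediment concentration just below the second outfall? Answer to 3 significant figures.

After mixing, C = (4.460·5.100 + 0.5580·121.0) / 5.018 = 90.26/5.018 = 17.99 mg/L; combined flow 5.018 m³/s.
Travel time t = 37.0·1000 / 0.96 = 38540 s = 10.71 h.
Half-life 9.86 h → k = ln 2 / 9.86 = 0.07030 h⁻¹ = 1.687 d⁻¹.
Applying C = C₀e^(−kt): 17.99 × 0.4711 = 8.475 mg/L.
Second outfall: C = (5.018·8.475 + 0.5490·300.0)/5.567 = 37.22 mg/L.

37.2 mg/L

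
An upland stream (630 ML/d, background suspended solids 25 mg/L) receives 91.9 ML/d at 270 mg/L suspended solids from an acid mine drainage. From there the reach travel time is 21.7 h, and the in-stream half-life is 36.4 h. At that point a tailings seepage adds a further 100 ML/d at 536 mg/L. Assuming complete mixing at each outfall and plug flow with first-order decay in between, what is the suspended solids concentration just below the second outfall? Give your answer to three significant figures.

97.9 mg/L

Flow-weighted average: C = (630.0·25.00 + 91.90·270.0) / 721.9 = 40560/721.9 = 56.19 mg/L; combined flow 721.9 ML/d.
Half-life 36.4 h → k = ln 2 / 36.4 = 0.01904 h⁻¹ = 0.4570 d⁻¹.
Decay over the reach: 56.19·exp(−kt) = 56.19·0.6615 = 37.17 mg/L.
At the second outfall, C = (721.9·37.17 + 100.0·536.0) / (721.9 + 100.0) = 97.86 mg/L.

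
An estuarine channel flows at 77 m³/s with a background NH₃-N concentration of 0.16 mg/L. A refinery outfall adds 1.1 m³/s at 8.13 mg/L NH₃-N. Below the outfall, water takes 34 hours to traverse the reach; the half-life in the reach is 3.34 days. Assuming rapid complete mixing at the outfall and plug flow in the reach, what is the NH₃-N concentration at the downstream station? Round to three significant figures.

Conservation of mass: C = (77.00·0.1600 + 1.100·8.130) / 78.10 = 21.26/78.10 = 0.2723 mg/L.
Half-life 3.34 d → k = ln 2 / 3.34 = 0.2075 d⁻¹.
After decay, C = 0.2723 × e^(−kt) = 0.2723 × 0.7453 = 0.2029 mg/L.

0.203 mg/L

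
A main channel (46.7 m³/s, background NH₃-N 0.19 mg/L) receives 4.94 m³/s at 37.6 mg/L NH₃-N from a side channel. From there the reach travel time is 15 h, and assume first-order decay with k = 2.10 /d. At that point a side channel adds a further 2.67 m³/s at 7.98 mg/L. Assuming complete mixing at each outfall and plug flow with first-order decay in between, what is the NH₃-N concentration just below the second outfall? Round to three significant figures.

1.36 mg/L

Flow-weighted average: C = (46.70·0.1900 + 4.940·37.60) / 51.64 = 194.6/51.64 = 3.769 mg/L; combined flow 51.64 m³/s.
Decay over the reach: 3.769·exp(−kt) = 3.769·0.2691 = 1.014 mg/L.
At the second outfall, C = (51.64·1.014 + 2.670·7.980) / (51.64 + 2.670) = 1.357 mg/L.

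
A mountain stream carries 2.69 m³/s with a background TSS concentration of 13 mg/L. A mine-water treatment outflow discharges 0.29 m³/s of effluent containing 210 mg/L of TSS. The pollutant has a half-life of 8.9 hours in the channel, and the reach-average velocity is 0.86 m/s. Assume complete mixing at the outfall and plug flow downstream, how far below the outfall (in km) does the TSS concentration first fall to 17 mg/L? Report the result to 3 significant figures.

25.4 km

Flow-weighted average: C = (2.690·13.00 + 0.2900·210.0) / 2.980 = 95.87/2.980 = 32.17 mg/L.
Half-life 8.9 h → k = ln 2 / 8.9 = 0.07788 h⁻¹ = 1.869 d⁻¹.
Set 32.17·exp(−k·t) = 17 → t = ln(32.17/17)/k = 29480 s = 8.190 h.
Distance = v·t = 0.86·29480 = 25360 m = 25.36 km.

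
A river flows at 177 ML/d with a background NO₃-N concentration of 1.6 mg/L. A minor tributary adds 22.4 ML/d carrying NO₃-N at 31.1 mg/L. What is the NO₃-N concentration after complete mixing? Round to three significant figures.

4.91 mg/L

Mass balance: C = (177.0·1.600 + 22.40·31.10) / 199.4 = 979.8/199.4 = 4.914 mg/L.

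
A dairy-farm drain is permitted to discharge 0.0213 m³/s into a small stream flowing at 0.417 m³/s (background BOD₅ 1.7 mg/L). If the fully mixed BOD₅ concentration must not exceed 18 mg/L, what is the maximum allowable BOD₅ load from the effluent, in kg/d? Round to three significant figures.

620 kg/d

Mass balance at the limit: 0.4170·1.700 + 0.02130·Cₑ = 0.4383·18 → Cₑ = 337.1 mg/L.
Load = 0.02130 m³/s × 337.1 g/m³ × 86 400 s/d = 620.4 kg/d.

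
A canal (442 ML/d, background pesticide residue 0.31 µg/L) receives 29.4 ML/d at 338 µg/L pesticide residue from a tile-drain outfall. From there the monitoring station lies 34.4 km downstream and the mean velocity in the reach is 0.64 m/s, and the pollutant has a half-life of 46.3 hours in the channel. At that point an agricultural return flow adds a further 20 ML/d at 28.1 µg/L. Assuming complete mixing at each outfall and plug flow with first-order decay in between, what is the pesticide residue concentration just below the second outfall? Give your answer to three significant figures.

17.5 µg/L

Conservation of mass: C = (442.0·0.3100 + 29.40·338.0) / 471.4 = 10070/471.4 = 21.37 µg/L; combined flow 471.4 ML/d.
Travel time t = 34.4·1000 / 0.64 = 53750 s = 14.93 h.
Half-life 46.3 h → k = ln 2 / 46.3 = 0.01497 h⁻¹ = 0.3593 d⁻¹.
After decay, C = 21.37 × e^(−kt) = 21.37 × 0.7997 = 17.09 µg/L.
At the second outfall, C = (471.4·17.09 + 20.00·28.10) / (471.4 + 20.00) = 17.54 µg/L.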